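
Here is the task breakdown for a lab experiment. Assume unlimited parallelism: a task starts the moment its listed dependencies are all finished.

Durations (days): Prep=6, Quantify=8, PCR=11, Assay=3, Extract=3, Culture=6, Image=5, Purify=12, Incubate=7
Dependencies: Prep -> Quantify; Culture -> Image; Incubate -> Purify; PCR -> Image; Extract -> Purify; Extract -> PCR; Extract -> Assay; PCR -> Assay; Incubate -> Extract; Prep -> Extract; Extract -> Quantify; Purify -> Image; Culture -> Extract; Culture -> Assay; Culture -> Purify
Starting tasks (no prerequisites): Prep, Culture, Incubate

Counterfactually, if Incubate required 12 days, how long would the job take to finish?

Baseline: Incubate→Extract→Purify→Image = 7+3+12+5 = 27 → 27 days.
Since Incubate is critical, the +5 change carries straight to that chain (now 32 days).
No other chain overtakes it, so the finish is 32 days.

32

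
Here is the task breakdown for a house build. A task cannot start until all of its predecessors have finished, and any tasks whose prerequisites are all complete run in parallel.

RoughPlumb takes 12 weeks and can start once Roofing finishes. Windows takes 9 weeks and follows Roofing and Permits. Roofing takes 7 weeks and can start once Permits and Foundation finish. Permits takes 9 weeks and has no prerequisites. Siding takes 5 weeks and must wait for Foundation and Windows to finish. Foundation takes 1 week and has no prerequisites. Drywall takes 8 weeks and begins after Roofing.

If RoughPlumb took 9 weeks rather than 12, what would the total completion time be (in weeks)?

The binding path is Permits→Roofing→Windows→Siding = 9+7+9+5 = 30; finish at 30 weeks.
The longest path through RoughPlumb is only 28 weeks, so RoughPlumb has float 2.
That remains the longest chain; total 30 weeks.

30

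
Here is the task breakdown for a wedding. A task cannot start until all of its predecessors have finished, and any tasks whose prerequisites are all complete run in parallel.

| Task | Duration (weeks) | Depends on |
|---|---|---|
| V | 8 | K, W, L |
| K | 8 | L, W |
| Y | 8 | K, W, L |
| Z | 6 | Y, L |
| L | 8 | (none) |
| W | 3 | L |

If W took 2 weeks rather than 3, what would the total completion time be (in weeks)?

The binding path is L→W→K→Y→Z = 8+3+8+8+6 = 33; finish at 33 weeks.
Since W is critical, the -1 change carries straight to that chain (now 32 weeks).
That remains the longest chain; total 32 weeks.

32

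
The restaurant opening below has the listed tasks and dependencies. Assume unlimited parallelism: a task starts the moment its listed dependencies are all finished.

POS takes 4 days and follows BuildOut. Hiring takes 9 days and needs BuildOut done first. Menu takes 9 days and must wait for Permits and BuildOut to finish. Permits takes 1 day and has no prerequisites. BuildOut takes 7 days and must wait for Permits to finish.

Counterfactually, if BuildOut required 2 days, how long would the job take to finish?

Baseline: Permits→BuildOut→Hiring = 1+7+9 = 17 → 17 days.
BuildOut lies on that path, so at 2 days the path becomes 12 days.
No other chain overtakes it, so the finish is 12 days.

12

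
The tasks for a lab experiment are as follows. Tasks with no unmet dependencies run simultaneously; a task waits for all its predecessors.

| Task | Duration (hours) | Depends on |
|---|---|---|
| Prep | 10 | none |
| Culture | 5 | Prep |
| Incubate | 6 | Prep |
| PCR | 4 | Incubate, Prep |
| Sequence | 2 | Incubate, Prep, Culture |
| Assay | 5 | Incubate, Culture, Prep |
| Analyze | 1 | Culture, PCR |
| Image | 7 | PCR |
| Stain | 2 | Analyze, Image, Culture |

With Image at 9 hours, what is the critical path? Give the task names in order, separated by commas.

Prep, Incubate, PCR, Image, Stain

As given, the longest chain is Prep→Incubate→PCR→Image→Stain = 10+6+4+7+2 = 29, so the finish is 29 hours.
Since Image is critical, the +2 change carries straight to that chain (now 31 hours).
No other chain overtakes it, so the finish is 31 hours.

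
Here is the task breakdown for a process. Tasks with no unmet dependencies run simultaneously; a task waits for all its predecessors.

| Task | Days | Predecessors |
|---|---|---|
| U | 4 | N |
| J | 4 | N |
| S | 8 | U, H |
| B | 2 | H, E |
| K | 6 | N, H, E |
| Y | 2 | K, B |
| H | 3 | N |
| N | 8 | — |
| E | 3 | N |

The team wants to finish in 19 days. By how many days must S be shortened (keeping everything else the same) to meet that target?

1

Current finish: 20 days; target: 19.
S is on every critical path, so each day cut from S cuts the finish by one (this holds down to a finish of 19).
Need 20 − 19 = 1 day off S → S becomes 7 days, finish becomes 19.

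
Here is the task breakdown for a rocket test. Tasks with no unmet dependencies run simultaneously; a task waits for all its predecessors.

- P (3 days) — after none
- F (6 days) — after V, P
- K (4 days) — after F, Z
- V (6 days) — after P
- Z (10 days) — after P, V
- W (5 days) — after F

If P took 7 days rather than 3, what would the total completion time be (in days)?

Baseline: P→V→Z→K = 3+6+10+4 = 23 → 23 days.
P lies on that path, so at 7 days the path becomes 27 days.
That remains the longest chain; total 27 days.

27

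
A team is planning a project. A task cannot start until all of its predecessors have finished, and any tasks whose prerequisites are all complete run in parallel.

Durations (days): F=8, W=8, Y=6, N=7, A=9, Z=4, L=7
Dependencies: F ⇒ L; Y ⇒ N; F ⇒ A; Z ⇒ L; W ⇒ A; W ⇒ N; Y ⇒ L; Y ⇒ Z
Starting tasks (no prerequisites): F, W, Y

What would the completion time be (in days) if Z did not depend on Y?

Before: longest chain F→A = 8+9 = 17, finish 17.
Without Y→Z, Z's earliest start moves from 6 to 0.
The longest chain is now F→A = 8+9 = 17, so the job takes 17 days.

17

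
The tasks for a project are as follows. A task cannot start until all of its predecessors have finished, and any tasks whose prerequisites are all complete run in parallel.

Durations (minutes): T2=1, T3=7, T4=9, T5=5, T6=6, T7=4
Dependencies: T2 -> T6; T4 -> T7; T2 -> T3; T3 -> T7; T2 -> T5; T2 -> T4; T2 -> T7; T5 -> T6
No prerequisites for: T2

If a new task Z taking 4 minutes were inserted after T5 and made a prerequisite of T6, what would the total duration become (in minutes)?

16

Originally the schedule takes 14 minutes.
With Z inserted, T6 now waits for max(T2, T5, Z).
New critical path: T2→T5→Z→T6 = 1+5+4+6 = 16 ⇒ 16 minutes.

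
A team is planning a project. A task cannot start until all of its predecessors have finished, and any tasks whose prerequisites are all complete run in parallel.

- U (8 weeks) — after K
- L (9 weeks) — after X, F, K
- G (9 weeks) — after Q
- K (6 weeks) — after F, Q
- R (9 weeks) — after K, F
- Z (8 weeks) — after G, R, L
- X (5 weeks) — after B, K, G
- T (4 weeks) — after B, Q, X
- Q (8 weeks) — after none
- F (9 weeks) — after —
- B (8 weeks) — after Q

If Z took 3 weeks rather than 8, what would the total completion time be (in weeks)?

Actual critical path: Q→G→X→L→Z = 8+9+5+9+8 = 39 ⇒ 39 weeks.
Since Z is critical, the -5 change carries straight to that chain (now 34 weeks).
That remains the longest chain; total 34 weeks.

34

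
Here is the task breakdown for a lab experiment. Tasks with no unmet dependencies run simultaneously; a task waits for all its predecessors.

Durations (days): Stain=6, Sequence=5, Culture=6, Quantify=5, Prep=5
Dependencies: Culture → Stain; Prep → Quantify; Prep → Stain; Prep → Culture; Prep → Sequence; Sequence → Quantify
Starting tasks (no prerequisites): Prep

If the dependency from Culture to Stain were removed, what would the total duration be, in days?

15

Original critical path: Prep→Culture→Stain = 5+6+6 = 17 ⇒ 17 days.
Without Culture→Stain, Stain's earliest start moves from 11 to 5.
The longest chain is now Prep→Sequence→Quantify = 5+5+5 = 15, so the schedule takes 15 days.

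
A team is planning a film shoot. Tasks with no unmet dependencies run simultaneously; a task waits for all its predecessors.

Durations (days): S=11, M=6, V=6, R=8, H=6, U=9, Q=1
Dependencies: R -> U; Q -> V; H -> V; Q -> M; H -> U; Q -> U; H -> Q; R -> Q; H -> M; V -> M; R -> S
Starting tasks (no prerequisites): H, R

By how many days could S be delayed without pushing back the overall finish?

2

The longest chain is R→Q→V→M = 8+1+6+6 = 21; overall finish 21 days.
Longest path through S: 19 days (earliest finish 19, latest finish 21).
Slack of S = 10 − 8 = 2 days.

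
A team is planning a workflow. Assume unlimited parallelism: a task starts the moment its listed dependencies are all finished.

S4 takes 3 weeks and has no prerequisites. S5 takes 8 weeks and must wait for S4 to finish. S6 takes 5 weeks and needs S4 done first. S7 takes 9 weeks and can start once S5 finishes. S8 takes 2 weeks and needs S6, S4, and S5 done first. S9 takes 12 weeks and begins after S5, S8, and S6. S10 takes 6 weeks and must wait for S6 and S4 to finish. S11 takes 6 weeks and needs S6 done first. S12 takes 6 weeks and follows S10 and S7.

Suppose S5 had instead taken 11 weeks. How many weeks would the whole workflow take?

Critical path before the change: S4→S5→S7→S12 = 3+8+9+6 = 26 giving 26 weeks.
S5 lies on that path, so at 11 weeks the path becomes 29 weeks.
The critical path is still S4→S5→S7→S12; finish is now 29 weeks.

29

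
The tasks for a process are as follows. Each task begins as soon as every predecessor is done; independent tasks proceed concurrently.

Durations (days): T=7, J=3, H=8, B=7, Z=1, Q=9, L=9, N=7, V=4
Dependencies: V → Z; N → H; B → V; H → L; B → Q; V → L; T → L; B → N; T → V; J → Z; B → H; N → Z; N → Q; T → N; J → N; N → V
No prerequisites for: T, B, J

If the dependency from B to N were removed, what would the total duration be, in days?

31

With the dependency in place, T→N→H→L = 7+7+8+9 = 31 sets the finish at 31 days.
Dropping B→N doesn't change N's earliest start (7); another predecessor still binds.
The longest chain is now T→N→H→L = 7+7+8+9 = 31, so the process takes 31 days.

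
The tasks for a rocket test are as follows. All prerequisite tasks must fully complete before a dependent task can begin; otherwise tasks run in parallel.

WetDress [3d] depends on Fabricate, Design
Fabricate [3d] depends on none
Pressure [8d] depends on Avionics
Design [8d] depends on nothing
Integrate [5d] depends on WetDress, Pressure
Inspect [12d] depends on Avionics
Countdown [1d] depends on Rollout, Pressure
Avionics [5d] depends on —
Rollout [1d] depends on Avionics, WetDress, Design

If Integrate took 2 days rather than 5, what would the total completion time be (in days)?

Critical path before the change: Avionics→Pressure→Integrate = 5+8+5 = 18 giving 18 days.
Integrate is on the critical path; changing it to 2 makes that path 15 days.
The binding chain switches to Avionics→Inspect = 5+12 = 17; finish 17 days.

17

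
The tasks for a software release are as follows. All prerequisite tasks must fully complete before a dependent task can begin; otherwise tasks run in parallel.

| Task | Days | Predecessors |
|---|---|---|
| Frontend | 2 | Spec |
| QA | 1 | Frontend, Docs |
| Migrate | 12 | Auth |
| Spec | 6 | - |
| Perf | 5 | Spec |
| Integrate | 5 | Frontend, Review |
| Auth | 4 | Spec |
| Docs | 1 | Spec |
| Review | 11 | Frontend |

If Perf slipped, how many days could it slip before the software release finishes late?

13

Critical path: Spec→Frontend→Review→Integrate = 6+2+11+5 = 24, so the finish is 24 days.
The longest chain containing Perf totals 11 days.
Float = 24 − 11 = 13.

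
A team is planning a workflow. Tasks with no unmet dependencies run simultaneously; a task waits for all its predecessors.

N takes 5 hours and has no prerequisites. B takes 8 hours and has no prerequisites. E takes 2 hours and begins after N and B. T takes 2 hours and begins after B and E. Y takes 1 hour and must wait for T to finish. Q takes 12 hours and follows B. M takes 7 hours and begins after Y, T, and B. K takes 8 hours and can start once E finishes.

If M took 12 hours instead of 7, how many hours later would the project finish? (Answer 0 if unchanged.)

5

Actual critical path: B→E→T→Y→M = 8+2+2+1+7 = 20 ⇒ 20 hours.
M lies on that path, so at 12 hours the path becomes 25 hours.
No other chain overtakes it, so the finish is 25 hours.
Change in finish: 25 − 20 = +5 hours.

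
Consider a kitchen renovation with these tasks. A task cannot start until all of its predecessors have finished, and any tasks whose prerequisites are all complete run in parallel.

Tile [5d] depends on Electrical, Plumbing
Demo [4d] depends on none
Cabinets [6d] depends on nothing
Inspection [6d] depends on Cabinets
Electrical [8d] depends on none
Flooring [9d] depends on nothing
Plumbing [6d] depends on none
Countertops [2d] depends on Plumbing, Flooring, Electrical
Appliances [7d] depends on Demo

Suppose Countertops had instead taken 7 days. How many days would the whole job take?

16

Baseline: Electrical→Tile = 8+5 = 13 → 13 days.
Countertops is off the critical path — its longest chain is 11 days, giving 2 of slack.
New critical path: Flooring→Countertops = 9+7 = 16 ⇒ 16 days.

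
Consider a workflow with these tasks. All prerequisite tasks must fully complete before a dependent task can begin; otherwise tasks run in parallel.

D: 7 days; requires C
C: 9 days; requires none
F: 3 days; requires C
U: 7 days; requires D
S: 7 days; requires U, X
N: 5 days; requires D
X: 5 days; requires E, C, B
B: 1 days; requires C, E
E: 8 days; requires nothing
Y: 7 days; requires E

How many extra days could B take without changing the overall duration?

The longest chain is C→D→U→S = 9+7+7+7 = 30; overall finish 30 days.
The longest chain containing B totals 22 days.
Slack of B = 17 − 9 = 8 days.

8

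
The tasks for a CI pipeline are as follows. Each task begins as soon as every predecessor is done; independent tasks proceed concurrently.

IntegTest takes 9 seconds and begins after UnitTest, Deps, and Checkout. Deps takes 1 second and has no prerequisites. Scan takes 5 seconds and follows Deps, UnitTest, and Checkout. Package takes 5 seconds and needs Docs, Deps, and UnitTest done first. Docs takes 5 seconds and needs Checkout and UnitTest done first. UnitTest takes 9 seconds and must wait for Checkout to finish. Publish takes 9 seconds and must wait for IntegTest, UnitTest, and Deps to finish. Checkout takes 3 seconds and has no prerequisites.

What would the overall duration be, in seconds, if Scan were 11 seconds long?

The binding path is Checkout→UnitTest→IntegTest→Publish = 3+9+9+9 = 30; finish at 30 seconds.
Scan has 13 seconds of float (longest path through it is 17).
The critical path is still Checkout→UnitTest→IntegTest→Publish; finish is now 30 seconds.

30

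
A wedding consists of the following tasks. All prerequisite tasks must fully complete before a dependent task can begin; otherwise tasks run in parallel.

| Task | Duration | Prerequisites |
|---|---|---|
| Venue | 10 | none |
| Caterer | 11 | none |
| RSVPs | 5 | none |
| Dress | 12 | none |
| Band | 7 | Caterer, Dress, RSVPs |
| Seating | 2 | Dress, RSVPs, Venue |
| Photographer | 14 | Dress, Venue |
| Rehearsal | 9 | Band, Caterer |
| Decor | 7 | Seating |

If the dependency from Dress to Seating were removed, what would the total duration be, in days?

Before: longest chain Dress→Band→Rehearsal = 12+7+9 = 28, finish 28.
Without Dress→Seating, Seating's earliest start moves from 12 to 10.
New critical path: Dress→Band→Rehearsal = 12+7+9 = 28 ⇒ 28 days.

28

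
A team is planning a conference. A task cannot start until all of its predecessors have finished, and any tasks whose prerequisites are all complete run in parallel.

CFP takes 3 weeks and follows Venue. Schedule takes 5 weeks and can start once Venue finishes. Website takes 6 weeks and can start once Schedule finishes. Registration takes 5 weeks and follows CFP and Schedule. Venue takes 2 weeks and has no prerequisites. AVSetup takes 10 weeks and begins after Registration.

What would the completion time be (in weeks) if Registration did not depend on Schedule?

20

Original critical path: Venue→Schedule→Registration→AVSetup = 2+5+5+10 = 22 ⇒ 22 weeks.
Without Schedule→Registration, Registration's earliest start moves from 7 to 5.
New critical path: Venue→CFP→Registration→AVSetup = 2+3+5+10 = 20 ⇒ 20 weeks.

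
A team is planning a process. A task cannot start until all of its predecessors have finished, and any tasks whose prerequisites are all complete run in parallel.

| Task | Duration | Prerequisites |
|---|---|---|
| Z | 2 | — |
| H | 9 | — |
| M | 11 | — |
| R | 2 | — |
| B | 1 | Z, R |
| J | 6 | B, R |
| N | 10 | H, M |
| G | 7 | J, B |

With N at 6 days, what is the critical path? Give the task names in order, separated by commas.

M, N

Baseline: M→N = 11+10 = 21 → 21 days.
Since N is critical, the -4 change carries straight to that chain (now 17 days).
No other chain overtakes it, so the finish is 17 days.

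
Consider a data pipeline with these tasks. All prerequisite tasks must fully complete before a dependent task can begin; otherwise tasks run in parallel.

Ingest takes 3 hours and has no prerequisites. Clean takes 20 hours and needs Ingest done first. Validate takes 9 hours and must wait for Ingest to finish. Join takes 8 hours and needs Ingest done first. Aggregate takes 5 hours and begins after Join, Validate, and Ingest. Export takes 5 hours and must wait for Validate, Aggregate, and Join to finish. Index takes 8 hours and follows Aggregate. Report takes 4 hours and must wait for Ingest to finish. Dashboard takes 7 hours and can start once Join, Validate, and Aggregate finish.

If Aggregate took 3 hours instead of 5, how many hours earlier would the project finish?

As given, the longest chain is Ingest→Validate→Aggregate→Index = 3+9+5+8 = 25, so the finish is 25 hours.
Aggregate is on the critical path; changing it to 3 makes that path 23 hours.
New critical path: Ingest→Clean = 3+20 = 23 ⇒ 23 hours.
Change in finish: 23 − 25 = -2 hours.

2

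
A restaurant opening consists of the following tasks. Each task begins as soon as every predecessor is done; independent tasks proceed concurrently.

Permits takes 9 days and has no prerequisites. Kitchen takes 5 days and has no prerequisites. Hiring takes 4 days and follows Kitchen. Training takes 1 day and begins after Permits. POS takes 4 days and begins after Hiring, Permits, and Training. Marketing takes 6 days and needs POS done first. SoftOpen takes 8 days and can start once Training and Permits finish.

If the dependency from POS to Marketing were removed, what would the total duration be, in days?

18

Original critical path: Permits→Training→POS→Marketing = 9+1+4+6 = 20 ⇒ 20 days.
Without POS→Marketing, Marketing's earliest start moves from 14 to 0.
New critical path: Permits→Training→SoftOpen = 9+1+8 = 18 ⇒ 18 days.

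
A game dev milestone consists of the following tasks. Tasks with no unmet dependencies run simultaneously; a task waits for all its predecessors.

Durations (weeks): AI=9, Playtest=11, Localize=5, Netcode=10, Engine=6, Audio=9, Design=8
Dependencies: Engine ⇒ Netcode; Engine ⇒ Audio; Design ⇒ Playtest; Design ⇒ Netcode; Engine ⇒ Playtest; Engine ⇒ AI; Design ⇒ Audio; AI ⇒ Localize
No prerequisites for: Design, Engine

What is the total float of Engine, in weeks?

0

Engine→AI→Localize = 6+9+5 = 20 sets the makespan at 20 weeks.
The longest chain containing Engine totals 20 weeks.
Float = 20 − 20 = 0.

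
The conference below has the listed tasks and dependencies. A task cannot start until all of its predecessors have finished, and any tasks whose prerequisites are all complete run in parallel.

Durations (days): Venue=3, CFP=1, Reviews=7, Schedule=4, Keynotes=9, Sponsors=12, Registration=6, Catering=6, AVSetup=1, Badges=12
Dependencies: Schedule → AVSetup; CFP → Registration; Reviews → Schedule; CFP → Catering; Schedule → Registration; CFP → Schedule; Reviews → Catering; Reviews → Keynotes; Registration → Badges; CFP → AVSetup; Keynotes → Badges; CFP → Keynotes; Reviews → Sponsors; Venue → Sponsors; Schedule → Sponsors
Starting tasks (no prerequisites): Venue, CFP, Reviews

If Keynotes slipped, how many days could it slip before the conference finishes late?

1

Critical path: Reviews→Schedule→Registration→Badges = 7+4+6+12 = 29, so the finish is 29 days.
The longest chain containing Keynotes totals 28 days.
So Keynotes can slip 17 − 16 = 1 day.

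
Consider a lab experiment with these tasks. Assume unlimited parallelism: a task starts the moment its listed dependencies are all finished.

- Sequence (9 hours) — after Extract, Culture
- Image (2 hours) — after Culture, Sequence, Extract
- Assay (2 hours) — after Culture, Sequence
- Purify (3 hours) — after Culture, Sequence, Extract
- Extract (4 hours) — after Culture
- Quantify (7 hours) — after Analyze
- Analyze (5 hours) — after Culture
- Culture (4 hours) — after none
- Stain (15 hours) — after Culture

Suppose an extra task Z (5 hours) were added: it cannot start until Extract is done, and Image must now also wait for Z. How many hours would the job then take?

20

Originally the job takes 20 hours.
With Z inserted, Image now waits for max(Culture, Sequence, Extract, Z).
New critical path: Culture→Extract→Sequence→Purify = 4+4+9+3 = 20 ⇒ 20 hours.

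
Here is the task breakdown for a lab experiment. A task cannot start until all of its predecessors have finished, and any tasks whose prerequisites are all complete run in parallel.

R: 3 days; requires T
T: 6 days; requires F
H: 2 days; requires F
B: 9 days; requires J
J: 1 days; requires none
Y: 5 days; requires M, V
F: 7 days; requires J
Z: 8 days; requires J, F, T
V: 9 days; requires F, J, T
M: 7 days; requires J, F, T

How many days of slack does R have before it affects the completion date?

11

J→F→T→V→Y = 1+7+6+9+5 = 28 sets the makespan at 28 days.
The longest chain containing R totals 17 days.
Slack of R = 25 − 14 = 11 days.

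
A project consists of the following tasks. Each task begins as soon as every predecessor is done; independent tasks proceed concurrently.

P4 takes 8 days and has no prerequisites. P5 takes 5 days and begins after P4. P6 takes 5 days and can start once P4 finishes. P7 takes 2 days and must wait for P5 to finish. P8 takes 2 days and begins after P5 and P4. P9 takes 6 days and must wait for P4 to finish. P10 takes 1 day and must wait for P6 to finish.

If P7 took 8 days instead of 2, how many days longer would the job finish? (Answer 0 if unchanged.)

Critical path before the change: P4→P5→P7 = 8+5+2 = 15 giving 15 days.
P7 is on the critical path; changing it to 8 makes that path 21 days.
The critical path is still P4→P5→P7; finish is now 21 days.
Change in finish: 21 − 15 = +6 days.

6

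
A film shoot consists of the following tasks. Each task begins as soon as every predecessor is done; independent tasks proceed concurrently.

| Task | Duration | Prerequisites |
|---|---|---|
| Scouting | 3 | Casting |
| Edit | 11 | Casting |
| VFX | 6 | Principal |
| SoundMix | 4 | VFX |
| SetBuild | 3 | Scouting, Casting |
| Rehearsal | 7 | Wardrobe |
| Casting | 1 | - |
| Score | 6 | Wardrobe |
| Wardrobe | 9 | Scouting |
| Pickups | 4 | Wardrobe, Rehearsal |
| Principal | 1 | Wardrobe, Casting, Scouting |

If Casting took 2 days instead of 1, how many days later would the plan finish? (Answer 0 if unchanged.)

1

As given, the longest chain is Casting→Scouting→Wardrobe→Rehearsal→Pickups = 1+3+9+7+4 = 24, so the finish is 24 days.
Casting lies on that path, so at 2 days the path becomes 25 days.
No other chain overtakes it, so the finish is 25 days.
Change in finish: 25 − 24 = +1 days.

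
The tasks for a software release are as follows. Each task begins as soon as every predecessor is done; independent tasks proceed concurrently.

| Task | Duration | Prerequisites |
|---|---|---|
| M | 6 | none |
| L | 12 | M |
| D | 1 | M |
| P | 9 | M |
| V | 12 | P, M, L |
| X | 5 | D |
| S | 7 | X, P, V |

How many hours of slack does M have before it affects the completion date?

M→L→V→S = 6+12+12+7 = 37 sets the makespan at 37 hours.
Longest path through M: 37 hours (earliest finish 6, latest finish 6).
Slack of M = 0 − 0 = 0 hours.

0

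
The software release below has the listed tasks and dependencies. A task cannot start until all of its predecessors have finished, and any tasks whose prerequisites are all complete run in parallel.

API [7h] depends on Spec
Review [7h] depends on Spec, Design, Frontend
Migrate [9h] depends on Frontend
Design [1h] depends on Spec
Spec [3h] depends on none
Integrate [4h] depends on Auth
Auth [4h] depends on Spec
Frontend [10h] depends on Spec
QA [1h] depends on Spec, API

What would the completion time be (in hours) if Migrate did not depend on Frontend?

Before: longest chain Spec→Frontend→Migrate = 3+10+9 = 22, finish 22.
Without Frontend→Migrate, Migrate's earliest start moves from 13 to 0.
New critical path: Spec→Frontend→Review = 3+10+7 = 20 ⇒ 20 hours.

20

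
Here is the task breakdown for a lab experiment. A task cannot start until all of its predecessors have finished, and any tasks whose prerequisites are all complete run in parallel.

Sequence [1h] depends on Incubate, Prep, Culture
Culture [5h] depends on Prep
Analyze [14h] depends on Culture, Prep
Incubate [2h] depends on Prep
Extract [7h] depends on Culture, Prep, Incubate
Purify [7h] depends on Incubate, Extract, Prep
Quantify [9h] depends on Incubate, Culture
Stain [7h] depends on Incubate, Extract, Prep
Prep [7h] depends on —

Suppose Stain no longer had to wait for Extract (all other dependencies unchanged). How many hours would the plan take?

Original critical path: Prep→Culture→Extract→Purify = 7+5+7+7 = 26 ⇒ 26 hours.
Without Extract→Stain, Stain's earliest start moves from 19 to 9.
After: Prep→Culture→Extract→Purify = 7+5+7+7 = 26 → 26 hours.

26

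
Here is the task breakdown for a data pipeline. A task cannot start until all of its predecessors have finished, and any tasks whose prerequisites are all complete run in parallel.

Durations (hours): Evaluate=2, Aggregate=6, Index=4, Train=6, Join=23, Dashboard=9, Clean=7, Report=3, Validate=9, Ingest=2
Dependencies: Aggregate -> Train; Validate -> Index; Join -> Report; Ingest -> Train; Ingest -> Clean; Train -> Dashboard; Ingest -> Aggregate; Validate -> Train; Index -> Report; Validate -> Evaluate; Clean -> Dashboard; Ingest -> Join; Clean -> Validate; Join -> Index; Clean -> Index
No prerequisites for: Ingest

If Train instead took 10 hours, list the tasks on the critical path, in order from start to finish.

Ingest, Clean, Validate, Train, Dashboard

Critical path before the change: Ingest→Clean→Validate→Train→Dashboard = 2+7+9+6+9 = 33 giving 33 hours.
Train lies on that path, so at 10 hours the path becomes 37 hours.
No other chain overtakes it, so the finish is 37 hours.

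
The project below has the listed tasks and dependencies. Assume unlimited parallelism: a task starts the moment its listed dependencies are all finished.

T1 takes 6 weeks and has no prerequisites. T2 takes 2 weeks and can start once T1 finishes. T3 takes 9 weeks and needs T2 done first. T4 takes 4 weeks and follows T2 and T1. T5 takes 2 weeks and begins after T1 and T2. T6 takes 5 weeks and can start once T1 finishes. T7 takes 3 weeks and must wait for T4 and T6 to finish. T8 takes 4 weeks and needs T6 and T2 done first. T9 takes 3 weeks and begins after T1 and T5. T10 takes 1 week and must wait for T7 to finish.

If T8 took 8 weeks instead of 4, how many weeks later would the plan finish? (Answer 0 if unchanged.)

2

Actual critical path: T1→T2→T3 = 6+2+9 = 17 ⇒ 17 weeks.
T8 has 2 weeks of float (longest path through it is 15).
Now T1→T6→T8 = 6+5+8 = 19 is longest, so the finish becomes 19 weeks.
Change in finish: 19 − 17 = +2 weeks.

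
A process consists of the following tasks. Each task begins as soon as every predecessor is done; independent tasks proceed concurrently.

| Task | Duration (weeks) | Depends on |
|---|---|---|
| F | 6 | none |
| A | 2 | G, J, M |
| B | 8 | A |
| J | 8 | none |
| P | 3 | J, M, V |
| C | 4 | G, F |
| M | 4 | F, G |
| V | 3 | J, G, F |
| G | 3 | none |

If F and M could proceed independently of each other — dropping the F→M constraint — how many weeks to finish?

18

With the dependency in place, F→M→A→B = 6+4+2+8 = 20 sets the finish at 20 weeks.
Without F→M, M's earliest start moves from 6 to 3.
The longest chain is now J→A→B = 8+2+8 = 18, so the job takes 18 weeks.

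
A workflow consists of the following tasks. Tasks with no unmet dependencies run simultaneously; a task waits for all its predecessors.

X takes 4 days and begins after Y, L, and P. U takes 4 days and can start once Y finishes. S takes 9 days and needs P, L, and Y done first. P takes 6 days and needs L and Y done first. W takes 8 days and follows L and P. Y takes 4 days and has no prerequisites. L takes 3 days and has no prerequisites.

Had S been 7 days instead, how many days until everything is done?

Baseline: Y→P→S = 4+6+9 = 19 → 19 days.
Since S is critical, the -2 change carries straight to that chain (now 17 days).
Now Y→P→W = 4+6+8 = 18 is longest, so the finish becomes 18 days.

18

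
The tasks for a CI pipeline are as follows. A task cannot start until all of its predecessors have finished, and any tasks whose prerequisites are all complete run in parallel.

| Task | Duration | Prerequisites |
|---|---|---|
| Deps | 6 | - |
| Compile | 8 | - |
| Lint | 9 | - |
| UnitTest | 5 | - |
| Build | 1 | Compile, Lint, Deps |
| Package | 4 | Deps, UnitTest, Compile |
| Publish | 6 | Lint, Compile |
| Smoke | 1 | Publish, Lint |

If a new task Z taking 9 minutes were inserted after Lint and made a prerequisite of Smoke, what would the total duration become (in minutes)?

Originally the schedule takes 16 minutes.
With Z inserted, Smoke now waits for max(Publish, Lint, Z).
New critical path: Lint→Z→Smoke = 9+9+1 = 19 ⇒ 19 minutes.

19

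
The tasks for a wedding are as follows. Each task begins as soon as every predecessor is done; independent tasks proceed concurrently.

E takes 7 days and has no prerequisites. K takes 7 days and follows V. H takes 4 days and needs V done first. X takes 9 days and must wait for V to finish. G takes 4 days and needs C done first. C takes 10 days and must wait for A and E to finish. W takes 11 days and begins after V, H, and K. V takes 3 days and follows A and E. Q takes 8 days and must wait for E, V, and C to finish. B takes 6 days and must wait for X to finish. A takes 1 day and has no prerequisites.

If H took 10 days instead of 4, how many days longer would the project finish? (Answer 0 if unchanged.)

Baseline: E→V→K→W = 7+3+7+11 = 28 → 28 days.
The longest path through H is only 25 days, so H has float 3.
New critical path: E→V→H→W = 7+3+10+11 = 31 ⇒ 31 days.
Change in finish: 31 − 28 = +3 days.

3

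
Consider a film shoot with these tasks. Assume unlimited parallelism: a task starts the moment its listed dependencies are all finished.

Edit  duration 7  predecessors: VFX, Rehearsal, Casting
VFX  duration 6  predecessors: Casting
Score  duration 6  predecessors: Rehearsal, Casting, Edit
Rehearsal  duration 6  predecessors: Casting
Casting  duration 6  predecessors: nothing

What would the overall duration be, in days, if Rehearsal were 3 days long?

Baseline: Casting→Rehearsal→Edit→Score = 6+6+7+6 = 25 → 25 days.
Rehearsal lies on that path, so at 3 days the path becomes 22 days.
The binding chain switches to Casting→VFX→Edit→Score = 6+6+7+6 = 25; finish 25 days.

25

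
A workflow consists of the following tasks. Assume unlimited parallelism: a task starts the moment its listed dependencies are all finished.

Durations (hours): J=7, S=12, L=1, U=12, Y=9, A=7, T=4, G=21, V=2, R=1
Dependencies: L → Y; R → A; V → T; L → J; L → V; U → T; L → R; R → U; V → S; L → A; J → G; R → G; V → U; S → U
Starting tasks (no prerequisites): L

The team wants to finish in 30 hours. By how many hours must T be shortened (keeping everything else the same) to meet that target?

Current finish: 31 hours; target: 30.
T is on every critical path, so each hour cut from T cuts the finish by one (this holds down to a finish of 29).
Need 31 − 30 = 1 hour off T → T becomes 3 hours, finish becomes 30.

1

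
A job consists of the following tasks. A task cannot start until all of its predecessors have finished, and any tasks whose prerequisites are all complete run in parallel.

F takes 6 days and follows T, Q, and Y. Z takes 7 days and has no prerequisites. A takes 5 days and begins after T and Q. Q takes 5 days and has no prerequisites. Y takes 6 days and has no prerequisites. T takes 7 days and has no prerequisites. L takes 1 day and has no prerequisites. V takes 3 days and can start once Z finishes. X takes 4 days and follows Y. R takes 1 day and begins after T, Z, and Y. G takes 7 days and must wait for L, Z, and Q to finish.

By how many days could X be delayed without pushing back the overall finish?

4

Z→G = 7+7 = 14 sets the makespan at 14 days.
X finishes as early as 10 and must finish by 14.
Float = 14 − 10 = 4.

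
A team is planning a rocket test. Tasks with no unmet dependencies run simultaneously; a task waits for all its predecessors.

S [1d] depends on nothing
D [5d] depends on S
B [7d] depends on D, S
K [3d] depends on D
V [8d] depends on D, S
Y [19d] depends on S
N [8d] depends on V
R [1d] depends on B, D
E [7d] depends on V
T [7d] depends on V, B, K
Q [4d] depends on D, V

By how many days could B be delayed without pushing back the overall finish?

Critical path: S→D→V→N = 1+5+8+8 = 22, so the finish is 22 days.
B finishes as early as 13 and must finish by 15.
Float = 22 − 20 = 2.

2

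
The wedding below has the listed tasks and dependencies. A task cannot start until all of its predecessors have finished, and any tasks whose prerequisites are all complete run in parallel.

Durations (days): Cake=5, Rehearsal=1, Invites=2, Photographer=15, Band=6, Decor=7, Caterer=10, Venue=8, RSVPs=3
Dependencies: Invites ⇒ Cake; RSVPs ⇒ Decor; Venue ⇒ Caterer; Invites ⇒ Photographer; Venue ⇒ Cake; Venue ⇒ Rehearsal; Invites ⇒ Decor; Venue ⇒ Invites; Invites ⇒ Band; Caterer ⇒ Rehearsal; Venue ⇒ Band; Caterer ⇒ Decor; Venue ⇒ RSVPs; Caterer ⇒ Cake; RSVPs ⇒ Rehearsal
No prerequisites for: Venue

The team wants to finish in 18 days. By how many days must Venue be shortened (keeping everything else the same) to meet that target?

7

Current finish: 25 days; target: 18.
Venue is on every critical path, so each day cut from Venue cuts the finish by one (this holds down to a finish of 18).
Need 25 − 18 = 7 days off Venue → Venue becomes 1 day, finish becomes 18.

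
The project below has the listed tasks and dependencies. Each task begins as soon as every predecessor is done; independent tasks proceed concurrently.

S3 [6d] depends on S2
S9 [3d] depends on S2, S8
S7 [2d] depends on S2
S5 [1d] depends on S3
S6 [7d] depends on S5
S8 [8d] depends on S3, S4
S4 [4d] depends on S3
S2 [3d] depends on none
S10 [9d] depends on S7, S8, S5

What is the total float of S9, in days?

S2→S3→S4→S8→S10 = 3+6+4+8+9 = 30 sets the makespan at 30 days.
Longest path through S9: 24 days (earliest finish 24, latest finish 30).
Slack of S9 = 27 − 21 = 6 days.

6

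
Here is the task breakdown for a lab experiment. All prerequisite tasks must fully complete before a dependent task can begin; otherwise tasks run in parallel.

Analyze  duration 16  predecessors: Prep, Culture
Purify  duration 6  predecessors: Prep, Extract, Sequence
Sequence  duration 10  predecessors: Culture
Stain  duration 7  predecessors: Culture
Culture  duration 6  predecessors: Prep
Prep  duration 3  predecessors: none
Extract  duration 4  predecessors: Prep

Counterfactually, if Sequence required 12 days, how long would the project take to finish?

The binding path is Prep→Culture→Sequence→Purify = 3+6+10+6 = 25; finish at 25 days.
Sequence lies on that path, so at 12 days the path becomes 27 days.
No other chain overtakes it, so the finish is 27 days.

27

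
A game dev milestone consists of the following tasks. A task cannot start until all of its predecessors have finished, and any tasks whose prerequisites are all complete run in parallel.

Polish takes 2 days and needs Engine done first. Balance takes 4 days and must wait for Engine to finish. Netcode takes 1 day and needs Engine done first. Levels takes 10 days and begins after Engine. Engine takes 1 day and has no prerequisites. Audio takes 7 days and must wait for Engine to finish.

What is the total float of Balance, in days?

6

Critical path: Engine→Levels = 1+10 = 11, so the finish is 11 days.
The longest chain containing Balance totals 5 days.
Float = 11 − 5 = 6.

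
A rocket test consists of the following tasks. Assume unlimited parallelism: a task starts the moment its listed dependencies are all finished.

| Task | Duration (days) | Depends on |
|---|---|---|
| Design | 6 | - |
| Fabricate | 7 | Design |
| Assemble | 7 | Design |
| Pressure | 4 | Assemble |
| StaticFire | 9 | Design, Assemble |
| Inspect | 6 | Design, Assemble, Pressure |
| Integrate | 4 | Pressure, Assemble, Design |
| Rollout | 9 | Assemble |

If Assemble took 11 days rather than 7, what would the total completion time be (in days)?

The binding path is Design→Assemble→Pressure→Inspect = 6+7+4+6 = 23; finish at 23 days.
Assemble is on the critical path; changing it to 11 makes that path 27 days.
No other chain overtakes it, so the finish is 27 days.

27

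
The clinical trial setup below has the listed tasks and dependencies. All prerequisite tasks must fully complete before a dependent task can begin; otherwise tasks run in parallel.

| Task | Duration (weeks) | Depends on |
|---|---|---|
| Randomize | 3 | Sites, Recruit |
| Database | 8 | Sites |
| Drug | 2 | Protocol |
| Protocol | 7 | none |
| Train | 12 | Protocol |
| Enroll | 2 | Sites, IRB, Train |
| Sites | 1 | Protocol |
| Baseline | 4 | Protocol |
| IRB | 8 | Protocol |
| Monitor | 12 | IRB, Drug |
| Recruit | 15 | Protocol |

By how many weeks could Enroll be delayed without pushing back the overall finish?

The longest chain is Protocol→IRB→Monitor = 7+8+12 = 27; overall finish 27 weeks.
Longest path through Enroll: 21 weeks (earliest finish 21, latest finish 27).
Slack of Enroll = 25 − 19 = 6 weeks.

6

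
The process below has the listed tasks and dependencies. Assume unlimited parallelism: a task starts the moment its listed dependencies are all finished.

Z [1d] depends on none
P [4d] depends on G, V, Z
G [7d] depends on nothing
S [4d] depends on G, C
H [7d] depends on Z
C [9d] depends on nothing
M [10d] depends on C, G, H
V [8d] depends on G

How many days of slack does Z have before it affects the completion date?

1

Critical path: G→V→P = 7+8+4 = 19, so the finish is 19 days.
Longest path through Z: 18 days (earliest finish 1, latest finish 2).
So Z can slip 2 − 1 = 1 day.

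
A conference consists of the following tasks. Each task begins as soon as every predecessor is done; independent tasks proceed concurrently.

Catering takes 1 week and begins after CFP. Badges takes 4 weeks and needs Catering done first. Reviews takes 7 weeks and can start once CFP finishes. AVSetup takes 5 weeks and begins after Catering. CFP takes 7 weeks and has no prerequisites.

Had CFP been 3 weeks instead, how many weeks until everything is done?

10

The binding path is CFP→Reviews = 7+7 = 14; finish at 14 weeks.
Since CFP is critical, the -4 change carries straight to that chain (now 10 weeks).
No other chain overtakes it, so the finish is 10 weeks.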